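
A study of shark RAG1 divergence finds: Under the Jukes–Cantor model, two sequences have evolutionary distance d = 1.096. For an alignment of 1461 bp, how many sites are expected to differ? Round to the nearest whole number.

842

Invert JC69: p = (3/4)(1 − e^(−4d/3)) = 0.75 × (1 − e^(-1.461333)) = 0.75 × (1 − 0.231927) = 0.576055.
Expected differing sites = pL ≈ 0.576055 × 1461 = 841.616355 ≈ 842.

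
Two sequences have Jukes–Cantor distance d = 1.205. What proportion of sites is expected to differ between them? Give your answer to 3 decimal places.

0.600

p = (3/4)(1 − e^(−4d/3)) = 0.75 × (1 − e^(-1.606667)) = 0.75 × (1 − 0.200555) = 0.599584.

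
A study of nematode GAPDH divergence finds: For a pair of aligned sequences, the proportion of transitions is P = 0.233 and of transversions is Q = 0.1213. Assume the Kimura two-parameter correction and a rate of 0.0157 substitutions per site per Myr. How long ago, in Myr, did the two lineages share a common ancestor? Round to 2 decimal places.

Under the Kimura two-parameter model, d = −½ ln(1 − 2P − Q) − ¼ ln(1 − 2Q).
1 − 2P − Q = 0.4127, giving −½ ln(0.4127) = 0.442517.
1 − 2Q = 0.7574, giving −¼ ln(0.7574) = 0.069466.
d = 0.442517 + 0.069466 = 0.511983.
Under a molecular clock d = 2μt, so t = d/(2μ) = 0.511983 / (2 × 0.0157) = 16.31 Myr.

16.31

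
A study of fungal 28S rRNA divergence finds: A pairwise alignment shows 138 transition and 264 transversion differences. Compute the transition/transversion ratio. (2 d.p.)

0.52

R = 138/264 = 0.522727… ≈ 0.52 (to 2 d.p.).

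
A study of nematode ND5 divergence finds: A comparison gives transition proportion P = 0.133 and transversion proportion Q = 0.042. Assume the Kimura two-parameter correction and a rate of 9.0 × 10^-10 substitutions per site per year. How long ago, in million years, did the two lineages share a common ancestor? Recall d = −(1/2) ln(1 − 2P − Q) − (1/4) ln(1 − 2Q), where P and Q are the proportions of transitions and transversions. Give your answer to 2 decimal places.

114.46

Under the Kimura two-parameter model, d = −½ ln(1 − 2P − Q) − ¼ ln(1 − 2Q).
1 − 2P − Q = 0.692, giving −½ ln(0.692) = 0.184085.
1 − 2Q = 0.916, giving −¼ ln(0.916) = 0.021935.
d = 0.184085 + 0.021935 = 0.206020.
Under a molecular clock d = 2μt, so t = d/(2μ) = 0.206020 / (2 × 9.0 × 10^-10) = 114.46 million years.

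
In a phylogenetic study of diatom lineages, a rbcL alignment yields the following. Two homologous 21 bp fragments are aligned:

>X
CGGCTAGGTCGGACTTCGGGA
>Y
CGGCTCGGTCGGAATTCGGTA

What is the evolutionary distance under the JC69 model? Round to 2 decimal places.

The sequences differ at 3 of 21 sites (6, 14, 20), so p = 3/21 ≈ 0.142857.
d = −(3/4) ln(1 − 4p/3) = −0.75 ln(1 − 0.190476) = −0.75 ln(0.809524)
  = −0.75 × (-0.211309) = 0.158482 substitutions/site.

0.16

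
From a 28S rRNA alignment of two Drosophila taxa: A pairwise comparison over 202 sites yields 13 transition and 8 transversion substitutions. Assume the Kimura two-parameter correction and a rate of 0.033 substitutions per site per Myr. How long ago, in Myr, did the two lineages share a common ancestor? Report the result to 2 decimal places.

1.71

P = 13/202 ≈ 0.064356 and Q = 8/202 ≈ 0.039604.
Under the Kimura two-parameter model, d = −½ ln(1 − 2P − Q) − ¼ ln(1 − 2Q).
1 − 2P − Q = 0.831684, giving −½ ln(0.831684) = 0.092151.
1 − 2Q = 0.920792, giving −¼ ln(0.920792) = 0.020630.
d = 0.092151 + 0.020630 = 0.112781.
Under a molecular clock d = 2μt, so t = d/(2μ) = 0.112781 / (2 × 0.033) = 1.71 Myr.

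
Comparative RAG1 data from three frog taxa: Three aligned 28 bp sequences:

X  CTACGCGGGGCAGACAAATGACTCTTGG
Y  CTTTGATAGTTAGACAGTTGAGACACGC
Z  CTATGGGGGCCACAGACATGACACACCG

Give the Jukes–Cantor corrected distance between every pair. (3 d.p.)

d(X,Y) = 0.824, d(X,Z) = 0.485, d(Y,Z) = 0.724

X–Y: 14/28 sites differ → p = 0.5, d = −0.75 ln(1 − 0.666667) = 0.823960 ≈ 0.824.
X–Z: 10/28 sites differ → p ≈ 0.357143, d = −0.75 ln(1 − 0.476191) = 0.484971 ≈ 0.485.
Y–Z: 13/28 sites differ → p ≈ 0.464286, d = −0.75 ln(1 − 0.619048) = 0.723811 ≈ 0.724.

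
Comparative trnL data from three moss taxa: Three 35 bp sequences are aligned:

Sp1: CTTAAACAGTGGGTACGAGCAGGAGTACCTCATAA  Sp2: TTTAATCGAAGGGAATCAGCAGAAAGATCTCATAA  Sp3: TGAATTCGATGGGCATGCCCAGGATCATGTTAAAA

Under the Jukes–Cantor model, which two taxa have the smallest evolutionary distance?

Sp1–Sp2: 12/35 differ, p = 0.343, d = 0.458.
Sp1–Sp3: 17/35 differ, p = 0.486, d = 0.782.
Sp2–Sp3: 14/35 differ, p = 0.400, d = 0.572.
The smallest distance is between Sp1 and Sp2.

Sp1 and Sp2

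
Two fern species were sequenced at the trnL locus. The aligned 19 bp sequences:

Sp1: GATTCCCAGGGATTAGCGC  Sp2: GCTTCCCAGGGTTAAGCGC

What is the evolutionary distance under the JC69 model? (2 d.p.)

The sequences differ at 3 of 19 sites (2, 12, 14), so p = 3/19 ≈ 0.157895.
d = −(3/4) ln(1 − 4p/3) = −0.75 ln(1 − 0.210527) = −0.75 ln(0.789473)
  = −0.75 × (-0.236390) = 0.177293 substitutions/site.

0.18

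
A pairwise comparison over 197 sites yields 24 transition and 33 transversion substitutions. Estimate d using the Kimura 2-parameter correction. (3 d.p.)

P = 24/197 ≈ 0.121827 and Q = 33/197 ≈ 0.167513.
Under the Kimura two-parameter model, d = −½ ln(1 − 2P − Q) − ¼ ln(1 − 2Q).
1 − 2P − Q = 0.588833, giving −½ ln(0.588833) = 0.264806.
1 − 2Q = 0.664974, giving −¼ ln(0.664974) = 0.102002.
d = 0.264806 + 0.102002 = 0.366808.

0.367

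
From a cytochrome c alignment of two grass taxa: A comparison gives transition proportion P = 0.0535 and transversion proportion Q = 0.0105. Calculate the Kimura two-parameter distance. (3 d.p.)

Under the Kimura two-parameter model, d = −½ ln(1 − 2P − Q) − ¼ ln(1 − 2Q).
1 − 2P − Q = 0.8825, giving −½ ln(0.8825) = 0.062498.
1 − 2Q = 0.979, giving −¼ ln(0.979) = 0.005306.
d = 0.062498 + 0.005306 = 0.067804.

0.068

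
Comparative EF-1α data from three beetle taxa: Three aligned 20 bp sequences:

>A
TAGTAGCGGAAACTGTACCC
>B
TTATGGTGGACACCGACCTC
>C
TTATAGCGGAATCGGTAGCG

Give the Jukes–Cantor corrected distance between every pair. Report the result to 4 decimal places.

d(A,B) = 0.6872, d(A,C) = 0.3831, d(B,C) = 0.8240

A–B: 9/20 sites differ → p = 0.45, d = −0.75 ln(1 − 0.6) = 0.687218 ≈ 0.6872.
A–C: 6/20 sites differ → p = 0.3, d = −0.75 ln(1 − 0.4) = 0.383119 ≈ 0.3831.
B–C: 10/20 sites differ → p = 0.5, d = −0.75 ln(1 − 0.666667) = 0.823960 ≈ 0.8240.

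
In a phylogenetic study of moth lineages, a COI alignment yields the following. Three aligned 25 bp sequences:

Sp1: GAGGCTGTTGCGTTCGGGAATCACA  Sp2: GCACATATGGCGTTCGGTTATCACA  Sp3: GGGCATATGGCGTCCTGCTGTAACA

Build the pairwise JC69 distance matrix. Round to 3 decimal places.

Sp1–Sp2: 8/25 sites differ → p = 0.32, d = −0.75 ln(1 − 0.426667) = 0.417216 ≈ 0.417.
Sp1–Sp3: 11/25 sites differ → p = 0.44, d = −0.75 ln(1 − 0.586667) = 0.662626 ≈ 0.663.
Sp2–Sp3: 7/25 sites differ → p = 0.28, d = −0.75 ln(1 − 0.373333) = 0.350505 ≈ 0.351.

d(Sp1,Sp2) = 0.417, d(Sp1,Sp3) = 0.663, d(Sp2,Sp3) = 0.351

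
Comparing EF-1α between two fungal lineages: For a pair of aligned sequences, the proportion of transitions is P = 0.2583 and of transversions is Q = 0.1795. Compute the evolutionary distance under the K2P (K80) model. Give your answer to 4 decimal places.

Under the Kimura two-parameter model, d = −½ ln(1 − 2P − Q) − ¼ ln(1 − 2Q).
1 − 2P − Q = 0.3039, giving −½ ln(0.3039) = 0.595528.
1 − 2Q = 0.641, giving −¼ ln(0.641) = 0.111181.
d = 0.595528 + 0.111181 = 0.706709.

0.7067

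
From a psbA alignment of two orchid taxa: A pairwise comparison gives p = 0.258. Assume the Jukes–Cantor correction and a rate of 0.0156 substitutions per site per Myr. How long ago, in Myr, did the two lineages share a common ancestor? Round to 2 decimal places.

d = −(3/4) ln(1 − 4p/3) = −0.75 ln(1 − 0.344) = −0.75 ln(0.656)
  = −0.75 × (-0.421594) = 0.316196 substitutions/site.
Under a molecular clock d = 2μt, so t = d/(2μ) = 0.316196 / (2 × 0.0156) = 10.13 Myr.

10.13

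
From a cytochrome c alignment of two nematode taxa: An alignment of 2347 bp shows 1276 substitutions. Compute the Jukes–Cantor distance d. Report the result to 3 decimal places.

0.968

p = 1276/2347 ≈ 0.543673.
d = −(3/4) ln(1 − 4p/3) = −0.75 ln(1 − 0.724897) = −0.75 ln(0.275103)
  = −0.75 × (-1.290610) = 0.967958 substitutions/site.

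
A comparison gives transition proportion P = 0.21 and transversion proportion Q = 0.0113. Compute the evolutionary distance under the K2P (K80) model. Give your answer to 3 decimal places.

0.288

Under the Kimura two-parameter model, d = −½ ln(1 − 2P − Q) − ¼ ln(1 − 2Q).
1 − 2P − Q = 0.5687, giving −½ ln(0.5687) = 0.282201.
1 − 2Q = 0.9774, giving −¼ ln(0.9774) = 0.005715.
d = 0.282201 + 0.005715 = 0.287916.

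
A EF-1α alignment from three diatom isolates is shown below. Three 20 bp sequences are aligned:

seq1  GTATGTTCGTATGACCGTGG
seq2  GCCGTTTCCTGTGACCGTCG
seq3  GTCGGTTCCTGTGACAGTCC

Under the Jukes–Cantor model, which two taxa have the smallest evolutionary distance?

seq2 and seq3

seq1–seq2: 7/20 differ, p = 0.350, d = 0.471.
seq1–seq3: 7/20 differ, p = 0.350, d = 0.471.
seq2–seq3: 4/20 differ, p = 0.200, d = 0.233.
The smallest distance is between seq2 and seq3.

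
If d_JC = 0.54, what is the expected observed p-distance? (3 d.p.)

0.385

p = (3/4)(1 − e^(−4d/3)) = 0.75 × (1 − e^(-0.72)) = 0.75 × (1 − 0.486752) = 0.384936.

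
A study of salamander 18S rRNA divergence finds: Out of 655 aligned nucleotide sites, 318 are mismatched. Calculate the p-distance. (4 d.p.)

0.4855

p = 318/655 = 0.485496… ≈ 0.4855 (to 4 d.p.).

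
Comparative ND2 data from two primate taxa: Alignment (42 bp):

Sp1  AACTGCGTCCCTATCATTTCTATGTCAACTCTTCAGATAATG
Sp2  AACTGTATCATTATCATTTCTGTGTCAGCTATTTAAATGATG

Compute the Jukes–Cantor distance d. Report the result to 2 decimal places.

The sequences differ at 10 of 42 sites (6, 7, 10, 11, 22, 28, 31, 34, 36, 39), so p = 10/42 ≈ 0.238095.
d = −(3/4) ln(1 − 4p/3) = −0.75 ln(1 − 0.31746) = −0.75 ln(0.68254)
  = −0.75 × (-0.381934) = 0.286451 substitutions/site.

0.29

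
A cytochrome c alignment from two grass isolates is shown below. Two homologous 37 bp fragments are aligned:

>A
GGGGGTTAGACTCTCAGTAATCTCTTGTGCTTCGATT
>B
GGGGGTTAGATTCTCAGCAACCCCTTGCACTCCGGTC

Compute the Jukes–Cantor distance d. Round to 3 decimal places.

The sequences differ at 9 of 37 sites (11, 18, 21, 23, 28, 29, 32, 35, 37), so p = 9/37 ≈ 0.243243.
d = −(3/4) ln(1 − 4p/3) = −0.75 ln(1 − 0.324324) = −0.75 ln(0.675676)
  = −0.75 × (-0.392042) = 0.294032 substitutions/site.

0.294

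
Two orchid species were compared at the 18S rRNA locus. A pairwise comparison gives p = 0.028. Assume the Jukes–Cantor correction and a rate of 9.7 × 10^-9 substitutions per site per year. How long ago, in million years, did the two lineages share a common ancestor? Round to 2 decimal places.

1.47

d = −(3/4) ln(1 − 4p/3) = −0.75 ln(1 − 0.037333) = −0.75 ln(0.962667)
  = −0.75 × (-0.038048) = 0.028536 substitutions/site.
Under a molecular clock d = 2μt, so t = d/(2μ) = 0.028536 / (2 × 9.7 × 10^-9) = 1.47 million years.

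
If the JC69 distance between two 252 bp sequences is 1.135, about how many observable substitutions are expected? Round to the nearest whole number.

147

Invert JC69: p = (3/4)(1 − e^(−4d/3)) = 0.75 × (1 − e^(-1.513333)) = 0.75 × (1 − 0.220175) = 0.584869.
Expected differing sites = pL ≈ 0.584869 × 252 = 147.386988 ≈ 147.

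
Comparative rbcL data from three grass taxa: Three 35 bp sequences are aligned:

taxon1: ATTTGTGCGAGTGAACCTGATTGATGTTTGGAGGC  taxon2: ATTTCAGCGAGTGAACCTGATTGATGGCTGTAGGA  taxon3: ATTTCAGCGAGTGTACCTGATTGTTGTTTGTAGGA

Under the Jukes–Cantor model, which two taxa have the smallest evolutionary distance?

taxon1–taxon2: 6/35 differ, p = 0.171, d = 0.195.
taxon1–taxon3: 6/35 differ, p = 0.171, d = 0.195.
taxon2–taxon3: 4/35 differ, p = 0.114, d = 0.124.
The smallest distance is between taxon2 and taxon3.

taxon2 and taxon3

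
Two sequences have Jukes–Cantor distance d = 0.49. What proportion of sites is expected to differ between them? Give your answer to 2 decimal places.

p = (3/4)(1 − e^(−4d/3)) = 0.75 × (1 − e^(-0.653333)) = 0.75 × (1 − 0.520309) = 0.359768.

0.36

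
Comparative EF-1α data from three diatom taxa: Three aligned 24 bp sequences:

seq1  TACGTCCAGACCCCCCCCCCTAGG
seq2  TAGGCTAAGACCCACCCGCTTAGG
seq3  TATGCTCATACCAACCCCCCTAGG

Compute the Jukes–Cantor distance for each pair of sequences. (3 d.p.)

d(seq1,seq2) = 0.369, d(seq1,seq3) = 0.304, d(seq2,seq3) = 0.304

seq1–seq2: 7/24 sites differ → p ≈ 0.291667, d = −0.75 ln(1 − 0.388889) = 0.369358 ≈ 0.369.
seq1–seq3: 6/24 sites differ → p = 0.25, d = −0.75 ln(1 − 0.333333) = 0.304098 ≈ 0.304.
seq2–seq3: 6/24 sites differ → p = 0.25, d = −0.75 ln(1 − 0.333333) = 0.304098 ≈ 0.304.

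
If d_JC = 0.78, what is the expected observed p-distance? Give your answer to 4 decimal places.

p = (3/4)(1 − e^(−4d/3)) = 0.75 × (1 − e^(-1.04)) = 0.75 × (1 − 0.353455) = 0.484909.

0.4849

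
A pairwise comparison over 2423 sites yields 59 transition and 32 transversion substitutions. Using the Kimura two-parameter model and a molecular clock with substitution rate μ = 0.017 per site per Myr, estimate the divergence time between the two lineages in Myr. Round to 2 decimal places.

1.14

P = 59/2423 ≈ 0.02435 and Q = 32/2423 ≈ 0.013207.
Under the Kimura two-parameter model, d = −½ ln(1 − 2P − Q) − ¼ ln(1 − 2Q).
1 − 2P − Q = 0.938093, giving −½ ln(0.938093) = 0.031953.
1 − 2Q = 0.973586, giving −¼ ln(0.973586) = 0.006692.
d = 0.031953 + 0.006692 = 0.038645.
Under a molecular clock d = 2μt, so t = d/(2μ) = 0.038645 / (2 × 0.017) = 1.14 Myr.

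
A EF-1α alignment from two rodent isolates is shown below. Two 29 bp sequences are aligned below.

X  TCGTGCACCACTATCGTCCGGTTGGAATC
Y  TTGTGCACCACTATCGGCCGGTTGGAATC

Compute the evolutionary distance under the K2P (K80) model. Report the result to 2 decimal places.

Of 29 sites, 1 differences are transitions and 1 are transversions, so P = 1/29 ≈ 0.034483 and Q = 1/29 ≈ 0.034483.
Under the Kimura two-parameter model, d = −½ ln(1 − 2P − Q) − ¼ ln(1 − 2Q).
1 − 2P − Q = 0.896551, giving −½ ln(0.896551) = 0.054600.
1 − 2Q = 0.931034, giving −¼ ln(0.931034) = 0.017865.
d = 0.054600 + 0.017865 = 0.072465.

0.07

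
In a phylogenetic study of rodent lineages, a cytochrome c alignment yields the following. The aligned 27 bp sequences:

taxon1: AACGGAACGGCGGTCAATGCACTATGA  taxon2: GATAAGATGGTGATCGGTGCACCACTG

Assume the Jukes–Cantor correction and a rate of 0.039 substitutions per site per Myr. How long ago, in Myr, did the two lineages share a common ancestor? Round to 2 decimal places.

11.30

The sequences differ at 14 of 27 sites, so p = 14/27 ≈ 0.518519.
d = −(3/4) ln(1 − 4p/3) = −0.75 ln(1 − 0.691359) = −0.75 ln(0.308641)
  = −0.75 × (-1.175576) = 0.881682 substitutions/site.
Under a molecular clock d = 2μt, so t = d/(2μ) = 0.881682 / (2 × 0.039) = 11.30 Myr.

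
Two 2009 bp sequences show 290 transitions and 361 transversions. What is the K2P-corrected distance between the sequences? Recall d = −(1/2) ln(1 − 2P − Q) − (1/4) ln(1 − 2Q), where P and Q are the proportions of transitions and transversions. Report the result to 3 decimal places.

P = 290/2009 ≈ 0.14435 and Q = 361/2009 ≈ 0.179691.
Under the Kimura two-parameter model, d = −½ ln(1 − 2P − Q) − ¼ ln(1 − 2Q).
1 − 2P − Q = 0.531609, giving −½ ln(0.531609) = 0.315924.
1 − 2Q = 0.640618, giving −¼ ln(0.640618) = 0.111330.
d = 0.315924 + 0.111330 = 0.427254.

0.427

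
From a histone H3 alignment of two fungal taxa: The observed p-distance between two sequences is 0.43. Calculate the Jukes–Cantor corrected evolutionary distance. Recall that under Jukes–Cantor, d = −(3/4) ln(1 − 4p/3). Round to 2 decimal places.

d = −(3/4) ln(1 − 4p/3) = −0.75 ln(1 − 0.573333) = −0.75 ln(0.426667)
  = −0.75 × (-0.851751) = 0.638813 substitutions/site.

0.64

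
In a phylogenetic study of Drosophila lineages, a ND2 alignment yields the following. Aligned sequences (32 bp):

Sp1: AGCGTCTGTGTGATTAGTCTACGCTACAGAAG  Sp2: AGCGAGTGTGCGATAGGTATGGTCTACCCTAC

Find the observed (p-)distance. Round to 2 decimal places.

0.41

The sequences differ at 13 of 32 positions.
p = 13/32 = 0.40625 ≈ 0.41 (to 2 d.p.).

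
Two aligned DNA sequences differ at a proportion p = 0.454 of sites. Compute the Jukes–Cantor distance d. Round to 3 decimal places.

0.697

d = −(3/4) ln(1 − 4p/3) = −0.75 ln(1 − 0.605333) = −0.75 ln(0.394667)
  = −0.75 × (-0.929713) = 0.697285 substitutions/site.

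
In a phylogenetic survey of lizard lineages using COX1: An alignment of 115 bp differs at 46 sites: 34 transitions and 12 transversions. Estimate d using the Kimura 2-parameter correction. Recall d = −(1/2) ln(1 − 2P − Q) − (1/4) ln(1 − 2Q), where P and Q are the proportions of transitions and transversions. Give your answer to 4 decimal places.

P = 34/115 ≈ 0.295652 and Q = 12/115 ≈ 0.104348.
Under the Kimura two-parameter model, d = −½ ln(1 − 2P − Q) − ¼ ln(1 − 2Q).
1 − 2P − Q = 0.304348, giving −½ ln(0.304348) = 0.594792.
1 − 2Q = 0.791304, giving −¼ ln(0.791304) = 0.058518.
d = 0.594792 + 0.058518 = 0.653310.

0.6533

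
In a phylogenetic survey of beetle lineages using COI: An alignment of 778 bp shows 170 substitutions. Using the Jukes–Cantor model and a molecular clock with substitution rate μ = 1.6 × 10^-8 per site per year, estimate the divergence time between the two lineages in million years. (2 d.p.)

p = 170/778 ≈ 0.218509.
d = −(3/4) ln(1 − 4p/3) = −0.75 ln(1 − 0.291345) = −0.75 ln(0.708655)
  = −0.75 × (-0.344386) = 0.258290 substitutions/site.
Under a molecular clock d = 2μt, so t = d/(2μ) = 0.258290 / (2 × 1.6 × 10^-8) = 8.07 million years.

8.07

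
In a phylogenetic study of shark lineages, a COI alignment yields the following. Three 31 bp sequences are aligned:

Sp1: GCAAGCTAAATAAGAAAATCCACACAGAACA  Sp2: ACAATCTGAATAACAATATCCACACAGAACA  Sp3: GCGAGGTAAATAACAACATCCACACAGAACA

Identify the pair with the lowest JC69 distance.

Sp1–Sp2: 5/31 differ, p = 0.161, d = 0.182.
Sp1–Sp3: 4/31 differ, p = 0.129, d = 0.142.
Sp2–Sp3: 6/31 differ, p = 0.194, d = 0.224.
The smallest distance is between Sp1 and Sp3.

Sp1 and Sp3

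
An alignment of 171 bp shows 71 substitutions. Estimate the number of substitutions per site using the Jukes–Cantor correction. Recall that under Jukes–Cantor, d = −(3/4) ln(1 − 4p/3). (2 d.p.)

0.60

p = 71/171 ≈ 0.415205.
d = −(3/4) ln(1 − 4p/3) = −0.75 ln(1 − 0.553607) = −0.75 ln(0.446393)
  = −0.75 × (-0.806556) = 0.604917 substitutions/site.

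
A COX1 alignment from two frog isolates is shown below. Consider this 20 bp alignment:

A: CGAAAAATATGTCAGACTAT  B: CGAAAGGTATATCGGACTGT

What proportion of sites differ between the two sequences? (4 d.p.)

The sequences differ at 5 of 20 positions (sites 6, 7, 11, 14, 19).
p = 5/20 = 0.2500.

0.2500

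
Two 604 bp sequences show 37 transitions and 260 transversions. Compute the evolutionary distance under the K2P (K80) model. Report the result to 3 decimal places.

0.896

P = 37/604 ≈ 0.061258 and Q = 260/604 ≈ 0.430464.
Under the Kimura two-parameter model, d = −½ ln(1 − 2P − Q) − ¼ ln(1 − 2Q).
1 − 2P − Q = 0.44702, giving −½ ln(0.44702) = 0.402576.
1 − 2Q = 0.139072, giving −¼ ln(0.139072) = 0.493191.
d = 0.402576 + 0.493191 = 0.895767.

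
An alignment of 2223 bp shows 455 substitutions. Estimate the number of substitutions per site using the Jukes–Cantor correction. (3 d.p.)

0.239

p = 455/2223 ≈ 0.204678.
d = −(3/4) ln(1 − 4p/3) = −0.75 ln(1 − 0.272904) = −0.75 ln(0.727096)
  = −0.75 × (-0.318697) = 0.239023 substitutions/site.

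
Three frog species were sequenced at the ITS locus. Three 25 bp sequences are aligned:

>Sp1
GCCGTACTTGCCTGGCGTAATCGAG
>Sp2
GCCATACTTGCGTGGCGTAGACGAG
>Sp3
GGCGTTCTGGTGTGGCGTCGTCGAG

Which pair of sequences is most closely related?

Sp1–Sp2: 4/25 differ, p = 0.160, d = 0.180.
Sp1–Sp3: 7/25 differ, p = 0.280, d = 0.351.
Sp2–Sp3: 7/25 differ, p = 0.280, d = 0.351.
The smallest distance is between Sp1 and Sp2.

Sp1 and Sp2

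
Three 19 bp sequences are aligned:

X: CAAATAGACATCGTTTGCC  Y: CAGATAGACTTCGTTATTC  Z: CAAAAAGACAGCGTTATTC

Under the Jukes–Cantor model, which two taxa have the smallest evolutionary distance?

Y and Z

X–Y: 5/19 differ, p = 0.263, d = 0.324.
X–Z: 5/19 differ, p = 0.263, d = 0.324.
Y–Z: 4/19 differ, p = 0.211, d = 0.247.
The smallest distance is between Y and Z.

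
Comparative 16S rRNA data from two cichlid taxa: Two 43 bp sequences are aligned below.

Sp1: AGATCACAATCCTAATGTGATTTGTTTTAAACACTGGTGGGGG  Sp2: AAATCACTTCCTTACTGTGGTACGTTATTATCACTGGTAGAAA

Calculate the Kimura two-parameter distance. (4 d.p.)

Of 43 sites, 9 differences are transitions and 7 are transversions, so P = 9/43 ≈ 0.209302 and Q = 7/43 ≈ 0.162791.
Under the Kimura two-parameter model, d = −½ ln(1 − 2P − Q) − ¼ ln(1 − 2Q).
1 − 2P − Q = 0.418605, giving −½ ln(0.418605) = 0.435414.
1 − 2Q = 0.674418, giving −¼ ln(0.674418) = 0.098476.
d = 0.435414 + 0.098476 = 0.533890.

0.5339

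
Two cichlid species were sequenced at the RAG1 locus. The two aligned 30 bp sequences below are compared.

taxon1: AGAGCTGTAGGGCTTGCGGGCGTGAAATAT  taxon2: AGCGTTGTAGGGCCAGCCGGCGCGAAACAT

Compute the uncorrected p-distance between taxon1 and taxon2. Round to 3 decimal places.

The sequences differ at 7 of 30 positions (sites 3, 5, 14, 15, 18, 23, 28).
p = 7/30 = 0.233333… ≈ 0.233 (to 3 d.p.).

0.233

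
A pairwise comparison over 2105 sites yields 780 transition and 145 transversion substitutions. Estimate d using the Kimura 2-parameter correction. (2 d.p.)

0.87

P = 780/2105 ≈ 0.370546 and Q = 145/2105 ≈ 0.068884.
Under the Kimura two-parameter model, d = −½ ln(1 − 2P − Q) − ¼ ln(1 − 2Q).
1 − 2P − Q = 0.190024, giving −½ ln(0.190024) = 0.830302.
1 − 2Q = 0.862232, giving −¼ ln(0.862232) = 0.037058.
d = 0.830302 + 0.037058 = 0.867360.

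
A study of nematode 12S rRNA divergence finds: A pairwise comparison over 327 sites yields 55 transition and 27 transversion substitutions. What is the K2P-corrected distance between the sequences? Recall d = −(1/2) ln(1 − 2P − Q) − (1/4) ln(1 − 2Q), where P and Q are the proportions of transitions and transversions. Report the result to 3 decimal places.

0.317

P = 55/327 ≈ 0.168196 and Q = 27/327 ≈ 0.082569.
Under the Kimura two-parameter model, d = −½ ln(1 − 2P − Q) − ¼ ln(1 − 2Q).
1 − 2P − Q = 0.581039, giving −½ ln(0.581039) = 0.271469.
1 − 2Q = 0.834862, giving −¼ ln(0.834862) = 0.045122.
d = 0.271469 + 0.045122 = 0.316591.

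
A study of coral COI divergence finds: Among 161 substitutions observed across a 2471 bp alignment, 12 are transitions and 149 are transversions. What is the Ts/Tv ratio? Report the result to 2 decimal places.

R = 12/149 = 0.080536… ≈ 0.08 (to 2 d.p.).

0.08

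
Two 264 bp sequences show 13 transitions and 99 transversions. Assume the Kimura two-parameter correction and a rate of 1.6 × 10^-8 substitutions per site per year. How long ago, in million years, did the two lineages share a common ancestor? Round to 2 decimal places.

P = 13/264 ≈ 0.049242 and Q = 99/264 = 0.375.
Under the Kimura two-parameter model, d = −½ ln(1 − 2P − Q) − ¼ ln(1 − 2Q).
1 − 2P − Q = 0.526516, giving −½ ln(0.526516) = 0.320737.
1 − 2Q = 0.25, giving −¼ ln(0.25) = 0.346574.
d = 0.320737 + 0.346574 = 0.667311.
Under a molecular clock d = 2μt, so t = d/(2μ) = 0.667311 / (2 × 1.6 × 10^-8) = 20.85 million years.

20.85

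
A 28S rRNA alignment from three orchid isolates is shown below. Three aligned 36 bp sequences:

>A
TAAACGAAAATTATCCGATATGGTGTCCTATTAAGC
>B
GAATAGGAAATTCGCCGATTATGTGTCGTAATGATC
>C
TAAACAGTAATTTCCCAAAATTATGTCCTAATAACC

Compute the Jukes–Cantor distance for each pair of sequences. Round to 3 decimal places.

d(A,B) = 0.493, d(A,C) = 0.392, d(B,C) = 0.608

A–B: 13/36 sites differ → p ≈ 0.361111, d = −0.75 ln(1 − 0.481481) = 0.492584 ≈ 0.493.
A–C: 11/36 sites differ → p ≈ 0.305556, d = −0.75 ln(1 − 0.407408) = 0.392437 ≈ 0.392.
B–C: 15/36 sites differ → p ≈ 0.416667, d = −0.75 ln(1 − 0.555556) = 0.608198 ≈ 0.608.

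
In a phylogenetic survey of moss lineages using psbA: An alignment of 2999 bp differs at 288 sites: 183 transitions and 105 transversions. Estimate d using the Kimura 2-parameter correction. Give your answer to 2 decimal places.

0.10

P = 183/2999 ≈ 0.06102 and Q = 105/2999 ≈ 0.035012.
Under the Kimura two-parameter model, d = −½ ln(1 − 2P − Q) − ¼ ln(1 − 2Q).
1 − 2P − Q = 0.842948, giving −½ ln(0.842948) = 0.085425.
1 − 2Q = 0.929976, giving −¼ ln(0.929976) = 0.018149.
d = 0.085425 + 0.018149 = 0.103574.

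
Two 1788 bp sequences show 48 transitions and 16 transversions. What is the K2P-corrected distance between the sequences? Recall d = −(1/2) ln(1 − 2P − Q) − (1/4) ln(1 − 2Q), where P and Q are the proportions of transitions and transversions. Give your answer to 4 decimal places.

P = 48/1788 ≈ 0.026846 and Q = 16/1788 ≈ 0.008949.
Under the Kimura two-parameter model, d = −½ ln(1 − 2P − Q) − ¼ ln(1 − 2Q).
1 − 2P − Q = 0.937359, giving −½ ln(0.937359) = 0.032344.
1 − 2Q = 0.982102, giving −¼ ln(0.982102) = 0.004515.
d = 0.032344 + 0.004515 = 0.036859.

0.0369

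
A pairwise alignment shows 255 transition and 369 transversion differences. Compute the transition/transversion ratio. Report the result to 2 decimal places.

R = 255/369 = 0.691056… ≈ 0.69 (to 2 d.p.).

0.69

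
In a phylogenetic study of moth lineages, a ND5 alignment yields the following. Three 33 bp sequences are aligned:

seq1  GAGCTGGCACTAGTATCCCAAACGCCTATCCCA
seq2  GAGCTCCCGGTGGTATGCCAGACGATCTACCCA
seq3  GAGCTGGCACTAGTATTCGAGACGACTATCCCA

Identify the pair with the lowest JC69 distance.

seq1–seq2: 12/33 differ, p = 0.364, d = 0.497.
seq1–seq3: 4/33 differ, p = 0.121, d = 0.132.
seq2–seq3: 11/33 differ, p = 0.333, d = 0.441.
The smallest distance is between seq1 and seq3.

seq1 and seq3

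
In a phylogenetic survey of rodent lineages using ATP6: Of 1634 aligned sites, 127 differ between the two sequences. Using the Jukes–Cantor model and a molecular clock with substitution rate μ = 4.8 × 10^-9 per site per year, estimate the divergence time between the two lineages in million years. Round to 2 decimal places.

p = 127/1634 ≈ 0.077723.
d = −(3/4) ln(1 − 4p/3) = −0.75 ln(1 − 0.103631) = −0.75 ln(0.896369)
  = −0.75 × (-0.109403) = 0.082052 substitutions/site.
Under a molecular clock d = 2μt, so t = d/(2μ) = 0.082052 / (2 × 4.8 × 10^-9) = 8.55 million years.

8.55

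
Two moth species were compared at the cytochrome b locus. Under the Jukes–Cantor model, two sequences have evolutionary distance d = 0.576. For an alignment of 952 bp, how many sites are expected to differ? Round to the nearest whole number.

Invert JC69: p = (3/4)(1 − e^(−4d/3)) = 0.75 × (1 − e^(-0.768)) = 0.75 × (1 − 0.463940) = 0.402045.
Expected differing sites = pL ≈ 0.402045 × 952 = 382.74684 ≈ 383.

383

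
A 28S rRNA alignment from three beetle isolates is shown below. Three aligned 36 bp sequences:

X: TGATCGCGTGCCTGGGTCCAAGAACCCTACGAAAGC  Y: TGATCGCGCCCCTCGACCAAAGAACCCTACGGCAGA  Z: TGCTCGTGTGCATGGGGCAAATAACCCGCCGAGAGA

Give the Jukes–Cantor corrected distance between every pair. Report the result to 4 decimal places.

X–Y: 9/36 sites differ → p = 0.25, d = −0.75 ln(1 − 0.333333) = 0.304098 ≈ 0.3041.
X–Z: 10/36 sites differ → p ≈ 0.277778, d = −0.75 ln(1 − 0.370371) = 0.346968 ≈ 0.3470.
Y–Z: 13/36 sites differ → p ≈ 0.361111, d = −0.75 ln(1 − 0.481481) = 0.492584 ≈ 0.4926.

d(X,Y) = 0.3041, d(X,Z) = 0.3470, d(Y,Z) = 0.4926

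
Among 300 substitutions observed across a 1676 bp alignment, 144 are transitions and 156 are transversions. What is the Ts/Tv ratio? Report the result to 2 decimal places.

R = 144/156 = 0.923076… ≈ 0.92 (to 2 d.p.).

0.92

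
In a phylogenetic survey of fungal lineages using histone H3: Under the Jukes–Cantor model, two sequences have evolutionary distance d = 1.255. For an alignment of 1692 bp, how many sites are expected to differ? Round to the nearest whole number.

1031

Invert JC69: p = (3/4)(1 − e^(−4d/3)) = 0.75 × (1 − e^(-1.673333)) = 0.75 × (1 − 0.187621) = 0.609284.
Expected differing sites = pL ≈ 0.609284 × 1692 = 1030.908528 ≈ 1031.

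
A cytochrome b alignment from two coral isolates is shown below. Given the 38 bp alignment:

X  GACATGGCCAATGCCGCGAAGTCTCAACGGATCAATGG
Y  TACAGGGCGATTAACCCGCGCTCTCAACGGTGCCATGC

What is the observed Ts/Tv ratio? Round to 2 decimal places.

0.17

Transitions are A↔G and C↔T; transversions are all other mismatches.
Transitions: 2. Transversions: 12.
R = 2/12 = 0.166666… ≈ 0.17 (to 2 d.p.).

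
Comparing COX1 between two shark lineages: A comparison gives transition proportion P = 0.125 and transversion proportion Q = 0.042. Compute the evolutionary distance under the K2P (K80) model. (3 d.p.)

Under the Kimura two-parameter model, d = −½ ln(1 − 2P − Q) − ¼ ln(1 − 2Q).
1 − 2P − Q = 0.708, giving −½ ln(0.708) = 0.172656.
1 − 2Q = 0.916, giving −¼ ln(0.916) = 0.021935.
d = 0.172656 + 0.021935 = 0.194591.

0.195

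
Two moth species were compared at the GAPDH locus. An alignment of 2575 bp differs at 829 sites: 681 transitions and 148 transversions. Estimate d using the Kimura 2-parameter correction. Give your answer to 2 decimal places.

0.47

P = 681/2575 ≈ 0.264466 and Q = 148/2575 ≈ 0.057476.
Under the Kimura two-parameter model, d = −½ ln(1 − 2P − Q) − ¼ ln(1 − 2Q).
1 − 2P − Q = 0.413592, giving −½ ln(0.413592) = 0.441438.
1 − 2Q = 0.885048, giving −¼ ln(0.885048) = 0.030528.
d = 0.441438 + 0.030528 = 0.471966.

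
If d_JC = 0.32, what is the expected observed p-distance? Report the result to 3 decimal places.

p = (3/4)(1 − e^(−4d/3)) = 0.75 × (1 − e^(-0.426667)) = 0.75 × (1 − 0.652681) = 0.260489.

0.260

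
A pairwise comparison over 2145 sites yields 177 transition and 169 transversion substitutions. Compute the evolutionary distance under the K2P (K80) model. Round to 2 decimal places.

P = 177/2145 ≈ 0.082517 and Q = 169/2145 ≈ 0.078788.
Under the Kimura two-parameter model, d = −½ ln(1 − 2P − Q) − ¼ ln(1 − 2Q).
1 − 2P − Q = 0.756178, giving −½ ln(0.756178) = 0.139739.
1 − 2Q = 0.842424, giving −¼ ln(0.842424) = 0.042868.
d = 0.139739 + 0.042868 = 0.182607.

0.18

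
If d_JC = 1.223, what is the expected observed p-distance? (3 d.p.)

p = (3/4)(1 − e^(−4d/3)) = 0.75 × (1 − e^(-1.630667)) = 0.75 × (1 − 0.195799) = 0.603151.

0.603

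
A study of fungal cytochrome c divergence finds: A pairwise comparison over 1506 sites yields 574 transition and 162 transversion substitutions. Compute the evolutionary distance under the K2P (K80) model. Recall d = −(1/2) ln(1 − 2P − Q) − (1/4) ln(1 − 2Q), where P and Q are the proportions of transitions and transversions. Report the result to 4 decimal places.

1.0801

P = 574/1506 ≈ 0.381142 and Q = 162/1506 ≈ 0.10757.
Under the Kimura two-parameter model, d = −½ ln(1 − 2P − Q) − ¼ ln(1 − 2Q).
1 − 2P − Q = 0.130146, giving −½ ln(0.130146) = 1.019549.
1 − 2Q = 0.78486, giving −¼ ln(0.78486) = 0.060562.
d = 1.019549 + 0.060562 = 1.080111.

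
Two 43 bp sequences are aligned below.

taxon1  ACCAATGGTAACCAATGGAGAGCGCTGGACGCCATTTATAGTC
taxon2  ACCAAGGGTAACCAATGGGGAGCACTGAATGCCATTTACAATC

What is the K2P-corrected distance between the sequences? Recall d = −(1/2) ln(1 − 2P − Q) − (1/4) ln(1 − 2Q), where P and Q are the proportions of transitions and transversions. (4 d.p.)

0.1919

Of 43 sites, 6 differences are transitions and 1 are transversions, so P = 6/43 ≈ 0.139535 and Q = 1/43 ≈ 0.023256.
Under the Kimura two-parameter model, d = −½ ln(1 − 2P − Q) − ¼ ln(1 − 2Q).
1 − 2P − Q = 0.697674, giving −½ ln(0.697674) = 0.180002.
1 − 2Q = 0.953488, giving −¼ ln(0.953488) = 0.011907.
d = 0.180002 + 0.011907 = 0.191909.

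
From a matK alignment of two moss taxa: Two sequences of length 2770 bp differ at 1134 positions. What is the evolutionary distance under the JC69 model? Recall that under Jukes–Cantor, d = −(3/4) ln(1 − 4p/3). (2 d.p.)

0.59

p = 1134/2770 ≈ 0.409386.
d = −(3/4) ln(1 − 4p/3) = −0.75 ln(1 − 0.545848) = −0.75 ln(0.454152)
  = −0.75 × (-0.789323) = 0.591992 substitutions/site.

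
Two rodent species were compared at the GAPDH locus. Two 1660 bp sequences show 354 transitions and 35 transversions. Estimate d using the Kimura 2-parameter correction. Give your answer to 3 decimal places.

0.308

P = 354/1660 ≈ 0.213253 and Q = 35/1660 ≈ 0.021084.
Under the Kimura two-parameter model, d = −½ ln(1 − 2P − Q) − ¼ ln(1 − 2Q).
1 − 2P − Q = 0.55241, giving −½ ln(0.55241) = 0.296732.
1 − 2Q = 0.957832, giving −¼ ln(0.957832) = 0.010771.
d = 0.296732 + 0.010771 = 0.307503.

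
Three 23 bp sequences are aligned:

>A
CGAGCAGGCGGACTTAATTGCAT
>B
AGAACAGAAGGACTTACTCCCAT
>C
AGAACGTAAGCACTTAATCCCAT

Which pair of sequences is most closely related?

B and C

A–B: 7/23 differ, p = 0.304, d = 0.390.
A–C: 9/23 differ, p = 0.391, d = 0.553.
B–C: 4/23 differ, p = 0.174, d = 0.198.
The smallest distance is between B and C.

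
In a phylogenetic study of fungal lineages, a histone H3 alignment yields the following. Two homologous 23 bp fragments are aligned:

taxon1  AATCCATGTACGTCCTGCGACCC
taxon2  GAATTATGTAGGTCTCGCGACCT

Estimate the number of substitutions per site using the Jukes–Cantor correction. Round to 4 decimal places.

The sequences differ at 8 of 23 sites (1, 3, 4, 5, 11, 15, 16, 23), so p = 8/23 ≈ 0.347826.
d = −(3/4) ln(1 − 4p/3) = −0.75 ln(1 − 0.463768) = −0.75 ln(0.536232)
  = −0.75 × (-0.623188) = 0.467391 substitutions/site.

0.4674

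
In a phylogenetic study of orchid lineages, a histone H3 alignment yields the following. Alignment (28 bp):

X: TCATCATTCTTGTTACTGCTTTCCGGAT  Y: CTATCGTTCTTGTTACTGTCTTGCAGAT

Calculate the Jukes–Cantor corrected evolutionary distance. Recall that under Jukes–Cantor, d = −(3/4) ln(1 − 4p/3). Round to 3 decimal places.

The sequences differ at 7 of 28 sites (1, 2, 6, 19, 20, 23, 25), so p = 7/28 = 0.25.
d = −(3/4) ln(1 − 4p/3) = −0.75 ln(1 − 0.333333) = −0.75 ln(0.666667)
  = −0.75 × (-0.405465) = 0.304099 substitutions/site.

0.304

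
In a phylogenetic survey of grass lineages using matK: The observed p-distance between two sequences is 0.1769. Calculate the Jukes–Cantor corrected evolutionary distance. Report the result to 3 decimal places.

0.202

d = −(3/4) ln(1 − 4p/3) = −0.75 ln(1 − 0.235867) = −0.75 ln(0.764133)
  = −0.75 × (-0.269013) = 0.201760 substitutions/site.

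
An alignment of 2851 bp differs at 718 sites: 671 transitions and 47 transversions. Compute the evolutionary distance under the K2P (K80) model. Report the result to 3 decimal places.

0.342

P = 671/2851 ≈ 0.235356 and Q = 47/2851 ≈ 0.016485.
Under the Kimura two-parameter model, d = −½ ln(1 − 2P − Q) − ¼ ln(1 − 2Q).
1 − 2P − Q = 0.512803, giving −½ ln(0.512803) = 0.333932.
1 − 2Q = 0.96703, giving −¼ ln(0.96703) = 0.008381.
d = 0.333932 + 0.008381 = 0.342313.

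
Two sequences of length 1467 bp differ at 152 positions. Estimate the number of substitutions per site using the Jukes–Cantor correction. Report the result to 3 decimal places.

0.112

p = 152/1467 ≈ 0.103613.
d = −(3/4) ln(1 − 4p/3) = −0.75 ln(1 − 0.138151) = −0.75 ln(0.861849)
  = −0.75 × (-0.148675) = 0.111506 substitutions/site.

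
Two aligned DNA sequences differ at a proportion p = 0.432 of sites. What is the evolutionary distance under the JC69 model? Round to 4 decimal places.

0.6435

d = −(3/4) ln(1 − 4p/3) = −0.75 ln(1 − 0.576) = −0.75 ln(0.424)
  = −0.75 × (-0.858022) = 0.643517 substitutions/site.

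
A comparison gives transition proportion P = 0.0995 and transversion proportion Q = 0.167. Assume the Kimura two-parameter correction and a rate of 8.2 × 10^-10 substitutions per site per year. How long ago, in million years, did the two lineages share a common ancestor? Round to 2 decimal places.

200.90

Under the Kimura two-parameter model, d = −½ ln(1 − 2P − Q) − ¼ ln(1 − 2Q).
1 − 2P − Q = 0.634, giving −½ ln(0.634) = 0.227853.
1 − 2Q = 0.666, giving −¼ ln(0.666) = 0.101616.
d = 0.227853 + 0.101616 = 0.329469.
Under a molecular clock d = 2μt, so t = d/(2μ) = 0.329469 / (2 × 8.2 × 10^-10) = 200.90 million years.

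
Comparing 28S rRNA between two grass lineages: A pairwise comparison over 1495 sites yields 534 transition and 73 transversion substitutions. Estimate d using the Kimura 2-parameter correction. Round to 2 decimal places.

P = 534/1495 ≈ 0.357191 and Q = 73/1495 ≈ 0.048829.
Under the Kimura two-parameter model, d = −½ ln(1 − 2P − Q) − ¼ ln(1 − 2Q).
1 − 2P − Q = 0.236789, giving −½ ln(0.236789) = 0.720293.
1 − 2Q = 0.902342, giving −¼ ln(0.902342) = 0.025690.
d = 0.720293 + 0.025690 = 0.745983.

0.75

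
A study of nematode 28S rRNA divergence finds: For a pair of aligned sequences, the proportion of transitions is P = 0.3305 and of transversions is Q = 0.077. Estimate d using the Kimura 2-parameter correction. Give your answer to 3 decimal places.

0.712

Under the Kimura two-parameter model, d = −½ ln(1 − 2P − Q) − ¼ ln(1 − 2Q).
1 − 2P − Q = 0.262, giving −½ ln(0.262) = 0.669705.
1 − 2Q = 0.846, giving −¼ ln(0.846) = 0.041809.
d = 0.669705 + 0.041809 = 0.711514.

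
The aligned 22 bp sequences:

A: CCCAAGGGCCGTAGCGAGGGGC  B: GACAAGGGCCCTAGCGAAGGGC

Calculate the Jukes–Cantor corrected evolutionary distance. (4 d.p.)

0.2082

The sequences differ at 4 of 22 sites (1, 2, 11, 18), so p = 4/22 ≈ 0.181818.
d = −(3/4) ln(1 − 4p/3) = −0.75 ln(1 − 0.242424) = −0.75 ln(0.757576)
  = −0.75 × (-0.277631) = 0.208223 substitutions/site.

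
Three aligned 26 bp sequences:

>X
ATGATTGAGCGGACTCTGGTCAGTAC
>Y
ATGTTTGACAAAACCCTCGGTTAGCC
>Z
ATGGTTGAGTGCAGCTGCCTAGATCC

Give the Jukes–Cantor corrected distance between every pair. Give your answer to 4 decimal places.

X–Y: 13/26 sites differ → p = 0.5, d = −0.75 ln(1 − 0.666667) = 0.823960 ≈ 0.8240.
X–Z: 13/26 sites differ → p = 0.5, d = −0.75 ln(1 − 0.666667) = 0.823960 ≈ 0.8240.
Y–Z: 13/26 sites differ → p = 0.5, d = −0.75 ln(1 − 0.666667) = 0.823960 ≈ 0.8240.

d(X,Y) = 0.8240, d(X,Z) = 0.8240, d(Y,Z) = 0.8240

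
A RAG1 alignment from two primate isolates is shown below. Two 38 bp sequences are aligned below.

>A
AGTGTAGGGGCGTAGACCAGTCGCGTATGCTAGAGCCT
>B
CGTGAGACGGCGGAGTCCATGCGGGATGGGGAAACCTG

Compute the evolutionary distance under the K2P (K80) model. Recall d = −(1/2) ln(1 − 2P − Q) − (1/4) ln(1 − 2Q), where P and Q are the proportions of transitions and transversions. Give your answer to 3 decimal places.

Of 38 sites, 4 differences are transitions and 15 are transversions, so P = 4/38 ≈ 0.105263 and Q = 15/38 ≈ 0.394737.
Under the Kimura two-parameter model, d = −½ ln(1 − 2P − Q) − ¼ ln(1 − 2Q).
1 − 2P − Q = 0.394737, giving −½ ln(0.394737) = 0.464768.
1 − 2Q = 0.210526, giving −¼ ln(0.210526) = 0.389537.
d = 0.464768 + 0.389537 = 0.854305.

0.854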